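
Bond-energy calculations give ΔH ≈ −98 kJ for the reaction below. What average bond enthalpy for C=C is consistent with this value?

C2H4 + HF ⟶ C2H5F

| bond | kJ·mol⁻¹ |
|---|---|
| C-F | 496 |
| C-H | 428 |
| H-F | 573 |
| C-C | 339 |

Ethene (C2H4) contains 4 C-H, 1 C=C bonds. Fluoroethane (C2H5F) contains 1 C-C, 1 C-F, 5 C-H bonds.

Let D be the C=C bond energy.
Σ(broken) = 4×428 + 1×D + 1×573 = 2285 + D
Σ(formed) = 1×339 + 1×496 + 5×428 = 2975
ΔH = Σ(broken) − Σ(formed) = (2285 + D) − (2975) = −690 + D
Setting this equal to −98 kJ gives D = 592 kJ/mol.

D(C=C) ≈ 592 kJ/mol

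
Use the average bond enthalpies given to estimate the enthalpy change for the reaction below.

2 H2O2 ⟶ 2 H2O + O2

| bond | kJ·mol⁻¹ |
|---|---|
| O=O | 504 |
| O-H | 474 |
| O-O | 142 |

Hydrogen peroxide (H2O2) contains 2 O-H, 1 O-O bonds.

Bonds broken (reactants):
  O-H: 4 × 474 = 1896
  O-O: 2 × 142 = 284
  Σ(broken) = 2180 kJ
Bonds formed (products):
  O-H: 4 × 474 = 1896
  O=O: 1 × 504 = 504
  Σ(formed) = 2400 kJ
ΔH = Σ(broken) − Σ(formed) = 2180 − 2400 = −220 kJ

ΔH ≈ −220 kJ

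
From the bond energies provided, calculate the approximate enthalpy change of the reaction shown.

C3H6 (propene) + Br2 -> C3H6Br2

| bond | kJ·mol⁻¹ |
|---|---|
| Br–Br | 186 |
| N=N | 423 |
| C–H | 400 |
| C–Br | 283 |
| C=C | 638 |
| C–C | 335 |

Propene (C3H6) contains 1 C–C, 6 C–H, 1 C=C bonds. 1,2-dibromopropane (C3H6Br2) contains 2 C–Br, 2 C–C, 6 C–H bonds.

Bonds broken (reactants):
  Br–Br: 1 × 186 = 186
  C–C: 1 × 335 = 335
  C–H: 6 × 400 = 2400
  C=C: 1 × 638 = 638
  Σ(broken) = 3559 kJ
Bonds formed (products):
  C–Br: 2 × 283 = 566
  C–C: 2 × 335 = 670
  C–H: 6 × 400 = 2400
  Σ(formed) = 3636 kJ
ΔH = Σ(broken) − Σ(formed) = 3559 − 3636 = −77 kJ

ΔH ≈ −77 kJ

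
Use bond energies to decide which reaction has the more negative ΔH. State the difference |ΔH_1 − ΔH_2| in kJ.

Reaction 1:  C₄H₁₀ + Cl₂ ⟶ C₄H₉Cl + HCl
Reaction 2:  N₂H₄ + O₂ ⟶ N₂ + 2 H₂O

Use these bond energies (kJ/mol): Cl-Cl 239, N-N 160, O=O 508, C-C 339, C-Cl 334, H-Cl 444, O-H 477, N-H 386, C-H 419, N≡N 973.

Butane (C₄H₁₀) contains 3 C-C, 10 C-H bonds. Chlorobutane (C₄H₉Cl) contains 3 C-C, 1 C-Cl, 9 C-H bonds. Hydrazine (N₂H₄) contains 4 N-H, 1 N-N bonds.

Reaction 1:
  Bonds broken (reactants):
    C-C: 3 × 339 = 1017
    C-H: 10 × 419 = 4190
    Cl-Cl: 1 × 239 = 239
    Σ(broken) = 5446 kJ
  Bonds formed (products):
    C-C: 3 × 339 = 1017
    C-Cl: 1 × 334 = 334
    C-H: 9 × 419 = 3771
    H-Cl: 1 × 444 = 444
    Σ(formed) = 5566 kJ
  ΔH_1 = 5446 − 5566 = −120 kJ
Reaction 2:
  Bonds broken (reactants):
    N-H: 4 × 386 = 1544
    N-N: 1 × 160 = 160
    O=O: 1 × 508 = 508
    Σ(broken) = 2212 kJ
  Bonds formed (products):
    N≡N: 1 × 973 = 973
    O-H: 4 × 477 = 1908
    Σ(formed) = 2881 kJ
  ΔH_2 = 2212 − 2881 = −669 kJ
ΔH_1 − ΔH_2 = +549 kJ, so reaction 2 has the more negative ΔH; |ΔH_1 − ΔH_2| = 549 kJ.

Reaction 2, by 549 kJ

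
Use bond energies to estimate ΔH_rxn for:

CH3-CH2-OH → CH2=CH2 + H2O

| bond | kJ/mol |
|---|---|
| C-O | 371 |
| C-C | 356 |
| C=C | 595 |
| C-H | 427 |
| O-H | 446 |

ΔH ≈ +113 kJ

Bonds broken (reactants):
  C-C: 1 × 356 = 356
  C-H: 5 × 427 = 2135
  C-O: 1 × 371 = 371
  O-H: 1 × 446 = 446
  Σ(broken) = 3308 kJ
Bonds formed (products):
  C-H: 4 × 427 = 1708
  C=C: 1 × 595 = 595
  O-H: 2 × 446 = 892
  Σ(formed) = 3195 kJ
ΔH = Σ(broken) − Σ(formed) = 3308 − 3195 = +113 kJ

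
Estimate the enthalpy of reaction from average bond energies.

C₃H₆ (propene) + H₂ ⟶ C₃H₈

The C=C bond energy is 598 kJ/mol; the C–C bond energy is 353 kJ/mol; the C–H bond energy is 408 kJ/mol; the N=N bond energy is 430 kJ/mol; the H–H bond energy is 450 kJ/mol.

ΔH ≈ −121 kJ

Bonds broken (reactants):
  C–C: 1 × 353 = 353
  C–H: 6 × 408 = 2448
  C=C: 1 × 598 = 598
  H–H: 1 × 450 = 450
  Σ(broken) = 3849 kJ
Bonds formed (products):
  C–C: 2 × 353 = 706
  C–H: 8 × 408 = 3264
  Σ(formed) = 3970 kJ
ΔH = Σ(broken) − Σ(formed) = 3849 − 3970 = −121 kJ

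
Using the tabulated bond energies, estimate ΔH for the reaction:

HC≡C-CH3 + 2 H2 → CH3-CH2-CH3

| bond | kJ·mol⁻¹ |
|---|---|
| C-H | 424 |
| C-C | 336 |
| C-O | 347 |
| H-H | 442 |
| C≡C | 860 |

Bonds broken (reactants):
  C≡C: 1 × 860 = 860
  C-C: 1 × 336 = 336
  C-H: 4 × 424 = 1696
  H-H: 2 × 442 = 884
  Σ(broken) = 3776 kJ
Bonds formed (products):
  C-C: 2 × 336 = 672
  C-H: 8 × 424 = 3392
  Σ(formed) = 4064 kJ
ΔH = Σ(broken) − Σ(formed) = 3776 − 4064 = −288 kJ

ΔH ≈ −288 kJ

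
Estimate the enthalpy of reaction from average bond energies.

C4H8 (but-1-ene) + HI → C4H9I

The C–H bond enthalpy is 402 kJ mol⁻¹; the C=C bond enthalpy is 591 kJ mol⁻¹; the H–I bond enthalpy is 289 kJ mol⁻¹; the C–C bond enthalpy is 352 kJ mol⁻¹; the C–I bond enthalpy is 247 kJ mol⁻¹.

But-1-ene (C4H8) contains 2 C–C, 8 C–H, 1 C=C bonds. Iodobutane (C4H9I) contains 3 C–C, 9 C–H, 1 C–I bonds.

ΔH ≈ −121 kJ

Bonds broken (reactants):
  C–C: 2 × 352 = 704
  C–H: 8 × 402 = 3216
  C=C: 1 × 591 = 591
  H–I: 1 × 289 = 289
  Σ(broken) = 4800 kJ
Bonds formed (products):
  C–C: 3 × 352 = 1056
  C–H: 9 × 402 = 3618
  C–I: 1 × 247 = 247
  Σ(formed) = 4921 kJ
ΔH = Σ(broken) − Σ(formed) = 4800 − 4921 = −121 kJ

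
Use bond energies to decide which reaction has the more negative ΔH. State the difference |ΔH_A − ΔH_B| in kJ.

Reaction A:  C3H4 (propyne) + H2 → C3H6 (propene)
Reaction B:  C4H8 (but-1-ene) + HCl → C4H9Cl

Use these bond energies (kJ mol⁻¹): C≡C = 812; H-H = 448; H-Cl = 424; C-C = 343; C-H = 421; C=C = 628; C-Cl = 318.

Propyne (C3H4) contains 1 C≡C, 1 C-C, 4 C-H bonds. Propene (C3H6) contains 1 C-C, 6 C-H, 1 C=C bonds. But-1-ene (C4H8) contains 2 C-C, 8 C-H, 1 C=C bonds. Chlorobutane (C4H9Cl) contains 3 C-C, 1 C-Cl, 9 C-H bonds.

Reaction A:
  Bonds broken (reactants):
    C≡C: 1 × 812 = 812
    C-C: 1 × 343 = 343
    C-H: 4 × 421 = 1684
    H-H: 1 × 448 = 448
    Σ(broken) = 3287 kJ
  Bonds formed (products):
    C-C: 1 × 343 = 343
    C-H: 6 × 421 = 2526
    C=C: 1 × 628 = 628
    Σ(formed) = 3497 kJ
  ΔH_A = 3287 − 3497 = −210 kJ
Reaction B:
  Bonds broken (reactants):
    C-C: 2 × 343 = 686
    C-H: 8 × 421 = 3368
    C=C: 1 × 628 = 628
    H-Cl: 1 × 424 = 424
    Σ(broken) = 5106 kJ
  Bonds formed (products):
    C-C: 3 × 343 = 1029
    C-Cl: 1 × 318 = 318
    C-H: 9 × 421 = 3789
    Σ(formed) = 5136 kJ
  ΔH_B = 5106 − 5136 = −30 kJ
ΔH_A − ΔH_B = −180 kJ, so reaction A has the more negative ΔH; |ΔH_A − ΔH_B| = 180 kJ.

Reaction A, by 180 kJ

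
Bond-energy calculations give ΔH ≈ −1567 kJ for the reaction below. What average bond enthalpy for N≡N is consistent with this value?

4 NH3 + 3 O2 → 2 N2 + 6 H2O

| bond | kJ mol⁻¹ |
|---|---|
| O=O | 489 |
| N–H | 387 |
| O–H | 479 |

D(N≡N) ≈ 965 kJ/mol

Let D be the N≡N bond energy.
Σ(broken) = 12×387 + 3×489 = 6111
Σ(formed) = 2×D + 12×479 = 5748 + 2D
ΔH = Σ(broken) − Σ(formed) = (6111) − (5748 + 2D) = +363 − 2D
Setting this equal to −1567 kJ gives 2D = 1930, so D = 965 kJ/mol.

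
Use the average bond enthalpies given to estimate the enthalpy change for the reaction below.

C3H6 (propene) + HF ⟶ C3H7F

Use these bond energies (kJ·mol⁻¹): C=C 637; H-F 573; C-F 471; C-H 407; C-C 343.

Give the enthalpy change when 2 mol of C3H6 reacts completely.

ΔH = −22 kJ

Bonds broken (reactants):
  C-C: 1 × 343 = 343
  C-H: 6 × 407 = 2442
  C=C: 1 × 637 = 637
  H-F: 1 × 573 = 573
  Σ(broken) = 3995 kJ
Bonds formed (products):
  C-C: 2 × 343 = 686
  C-F: 1 × 471 = 471
  C-H: 7 × 407 = 2849
  Σ(formed) = 4006 kJ
ΔH = Σ(broken) − Σ(formed) = 3995 − 4006 = −11 kJ
For 2× the reaction as written: 2 × (−11) = −22 kJ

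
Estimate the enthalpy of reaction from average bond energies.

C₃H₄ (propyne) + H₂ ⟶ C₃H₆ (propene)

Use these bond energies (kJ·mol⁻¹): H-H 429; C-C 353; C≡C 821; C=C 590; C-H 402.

Bonds broken (reactants):
  C≡C: 1 × 821 = 821
  C-C: 1 × 353 = 353
  C-H: 4 × 402 = 1608
  H-H: 1 × 429 = 429
  Σ(broken) = 3211 kJ
Bonds formed (products):
  C-C: 1 × 353 = 353
  C-H: 6 × 402 = 2412
  C=C: 1 × 590 = 590
  Σ(formed) = 3355 kJ
ΔH = Σ(broken) − Σ(formed) = 3211 − 3355 = −144 kJ

ΔH ≈ −144 kJ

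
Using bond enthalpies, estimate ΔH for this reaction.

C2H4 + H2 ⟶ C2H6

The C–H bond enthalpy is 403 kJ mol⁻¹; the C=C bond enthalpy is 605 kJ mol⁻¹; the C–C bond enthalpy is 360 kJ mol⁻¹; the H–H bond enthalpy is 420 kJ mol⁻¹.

Bonds broken (reactants):
  C–H: 4 × 403 = 1612
  C=C: 1 × 605 = 605
  H–H: 1 × 420 = 420
  Σ(broken) = 2637 kJ
Bonds formed (products):
  C–C: 1 × 360 = 360
  C–H: 6 × 403 = 2418
  Σ(formed) = 2778 kJ
ΔH = Σ(broken) − Σ(formed) = 2637 − 2778 = −141 kJ

ΔH ≈ −141 kJ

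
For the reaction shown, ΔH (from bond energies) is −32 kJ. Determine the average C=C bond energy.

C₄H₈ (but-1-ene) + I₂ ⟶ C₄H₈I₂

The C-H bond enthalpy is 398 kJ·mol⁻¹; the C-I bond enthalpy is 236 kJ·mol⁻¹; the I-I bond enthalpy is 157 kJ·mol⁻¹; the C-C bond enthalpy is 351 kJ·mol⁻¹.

Let D be the C=C bond energy.
Σ(broken) = 2×351 + 8×398 + 1×D + 1×157 = 4043 + D
Σ(formed) = 3×351 + 8×398 + 2×236 = 4709
ΔH = Σ(broken) − Σ(formed) = (4043 + D) − (4709) = −666 + D
Setting this equal to −32 kJ gives D = 634 kJ/mol.

D(C=C) ≈ 634 kJ/mol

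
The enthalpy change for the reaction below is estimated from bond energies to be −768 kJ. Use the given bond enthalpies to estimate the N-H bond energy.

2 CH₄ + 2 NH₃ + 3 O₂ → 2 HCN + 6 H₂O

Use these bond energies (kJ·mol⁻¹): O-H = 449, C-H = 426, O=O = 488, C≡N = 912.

D(N-H) ≈ 404 kJ/mol

Let D be the N-H bond energy.
Σ(broken) = 8×426 + 6×D + 3×488 = 4872 + 6D
Σ(formed) = 2×912 + 2×426 + 12×449 = 8064
ΔH = Σ(broken) − Σ(formed) = (4872 + 6D) − (8064) = −3192 + 6D
Setting this equal to −768 kJ gives 6D = 2424, so D = 404 kJ/mol.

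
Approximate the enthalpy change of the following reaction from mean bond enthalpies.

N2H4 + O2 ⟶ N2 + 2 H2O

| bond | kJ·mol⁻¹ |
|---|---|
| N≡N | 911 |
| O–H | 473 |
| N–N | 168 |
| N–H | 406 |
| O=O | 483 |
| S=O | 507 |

Bonds broken (reactants):
  N–H: 4 × 406 = 1624
  N–N: 1 × 168 = 168
  O=O: 1 × 483 = 483
  Σ(broken) = 2275 kJ
Bonds formed (products):
  N≡N: 1 × 911 = 911
  O–H: 4 × 473 = 1892
  Σ(formed) = 2803 kJ
ΔH = Σ(broken) − Σ(formed) = 2275 − 2803 = −528 kJ

ΔH ≈ −528 kJ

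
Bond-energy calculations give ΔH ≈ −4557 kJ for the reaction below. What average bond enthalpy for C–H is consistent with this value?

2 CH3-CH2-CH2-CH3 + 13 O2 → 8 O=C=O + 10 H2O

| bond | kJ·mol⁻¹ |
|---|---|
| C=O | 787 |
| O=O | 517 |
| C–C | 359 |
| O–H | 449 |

D(C–H) ≈ 407 kJ/mol

Let D be the C–H bond energy.
Σ(broken) = 6×359 + 20×D + 13×517 = 8875 + 20D
Σ(formed) = 16×787 + 20×449 = 21572
ΔH = Σ(broken) − Σ(formed) = (8875 + 20D) − (21572) = −12697 + 20D
Setting this equal to −4557 kJ gives 20D = 8140, so D = 407 kJ/mol.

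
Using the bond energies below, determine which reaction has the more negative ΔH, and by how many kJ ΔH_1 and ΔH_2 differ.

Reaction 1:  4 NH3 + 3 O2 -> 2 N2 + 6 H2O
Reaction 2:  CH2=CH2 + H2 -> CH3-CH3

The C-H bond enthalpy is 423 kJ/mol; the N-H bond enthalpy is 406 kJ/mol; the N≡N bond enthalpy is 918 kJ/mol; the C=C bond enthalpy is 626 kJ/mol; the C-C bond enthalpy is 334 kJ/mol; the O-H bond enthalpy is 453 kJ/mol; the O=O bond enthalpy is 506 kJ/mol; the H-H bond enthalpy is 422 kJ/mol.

Reaction 1, by 750 kJ

Reaction 1:
  Bonds broken (reactants):
    N-H: 12 × 406 = 4872
    O=O: 3 × 506 = 1518
    Σ(broken) = 6390 kJ
  Bonds formed (products):
    N≡N: 2 × 918 = 1836
    O-H: 12 × 453 = 5436
    Σ(formed) = 7272 kJ
  ΔH_1 = 6390 − 7272 = −882 kJ
Reaction 2:
  Bonds broken (reactants):
    C-H: 4 × 423 = 1692
    C=C: 1 × 626 = 626
    H-H: 1 × 422 = 422
    Σ(broken) = 2740 kJ
  Bonds formed (products):
    C-C: 1 × 334 = 334
    C-H: 6 × 423 = 2538
    Σ(formed) = 2872 kJ
  ΔH_2 = 2740 − 2872 = −132 kJ
ΔH_1 − ΔH_2 = −750 kJ, so reaction 1 has the more negative ΔH; |ΔH_1 − ΔH_2| = 750 kJ.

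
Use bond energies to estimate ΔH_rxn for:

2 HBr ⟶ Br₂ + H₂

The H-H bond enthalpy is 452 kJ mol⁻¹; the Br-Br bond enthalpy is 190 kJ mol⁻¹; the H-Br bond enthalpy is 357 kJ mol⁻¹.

ΔH ≈ +72 kJ

Bonds broken (reactants):
  H-Br: 2 × 357 = 714
  Σ(broken) = 714 kJ
Bonds formed (products):
  Br-Br: 1 × 190 = 190
  H-H: 1 × 452 = 452
  Σ(formed) = 642 kJ
ΔH = Σ(broken) − Σ(formed) = 714 − 642 = +72 kJ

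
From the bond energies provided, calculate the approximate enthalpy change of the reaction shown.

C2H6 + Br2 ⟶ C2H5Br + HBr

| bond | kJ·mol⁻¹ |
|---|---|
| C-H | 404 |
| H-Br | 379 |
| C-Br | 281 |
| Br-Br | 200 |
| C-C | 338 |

Bonds broken (reactants):
  Br-Br: 1 × 200 = 200
  C-C: 1 × 338 = 338
  C-H: 6 × 404 = 2424
  Σ(broken) = 2962 kJ
Bonds formed (products):
  C-Br: 1 × 281 = 281
  C-C: 1 × 338 = 338
  C-H: 5 × 404 = 2020
  H-Br: 1 × 379 = 379
  Σ(formed) = 3018 kJ
ΔH = Σ(broken) − Σ(formed) = 2962 − 3018 = −56 kJ

ΔH ≈ −56 kJ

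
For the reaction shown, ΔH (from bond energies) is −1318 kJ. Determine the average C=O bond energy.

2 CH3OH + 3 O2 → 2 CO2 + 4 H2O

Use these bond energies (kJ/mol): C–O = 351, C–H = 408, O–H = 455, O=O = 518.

Let D be the C=O bond energy.
Σ(broken) = 6×408 + 2×351 + 2×455 + 3×518 = 5614
Σ(formed) = 4×D + 8×455 = 3640 + 4D
ΔH = Σ(broken) − Σ(formed) = (5614) − (3640 + 4D) = +1974 − 4D
Setting this equal to −1318 kJ gives 4D = 3292, so D = 823 kJ/mol.

D(C=O) ≈ 823 kJ/mol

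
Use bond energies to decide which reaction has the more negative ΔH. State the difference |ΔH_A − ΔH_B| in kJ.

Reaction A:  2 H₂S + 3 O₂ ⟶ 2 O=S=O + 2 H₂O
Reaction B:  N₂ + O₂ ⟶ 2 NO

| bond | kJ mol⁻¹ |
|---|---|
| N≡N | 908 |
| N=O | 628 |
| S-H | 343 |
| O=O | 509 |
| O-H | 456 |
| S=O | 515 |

Reaction A, by 1146 kJ

Reaction A:
  Bonds broken (reactants):
    O=O: 3 × 509 = 1527
    S-H: 4 × 343 = 1372
    Σ(broken) = 2899 kJ
  Bonds formed (products):
    O-H: 4 × 456 = 1824
    S=O: 4 × 515 = 2060
    Σ(formed) = 3884 kJ
  ΔH_A = 2899 − 3884 = −985 kJ
Reaction B:
  Bonds broken (reactants):
    N≡N: 1 × 908 = 908
    O=O: 1 × 509 = 509
    Σ(broken) = 1417 kJ
  Bonds formed (products):
    N=O: 2 × 628 = 1256
    Σ(formed) = 1256 kJ
  ΔH_B = 1417 − 1256 = +161 kJ
ΔH_A − ΔH_B = −1146 kJ, so reaction A has the more negative ΔH; |ΔH_A − ΔH_B| = 1146 kJ.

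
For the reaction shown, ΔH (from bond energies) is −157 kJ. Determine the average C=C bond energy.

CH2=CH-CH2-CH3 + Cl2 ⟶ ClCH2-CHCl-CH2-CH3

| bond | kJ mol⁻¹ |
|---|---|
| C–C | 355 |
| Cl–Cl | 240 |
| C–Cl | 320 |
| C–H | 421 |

D(C=C) ≈ 598 kJ/mol

Let D be the C=C bond energy.
Σ(broken) = 2×355 + 8×421 + 1×D + 1×240 = 4318 + D
Σ(formed) = 3×355 + 2×320 + 8×421 = 5073
ΔH = Σ(broken) − Σ(formed) = (4318 + D) − (5073) = −755 + D
Setting this equal to −157 kJ gives D = 598 kJ/mol.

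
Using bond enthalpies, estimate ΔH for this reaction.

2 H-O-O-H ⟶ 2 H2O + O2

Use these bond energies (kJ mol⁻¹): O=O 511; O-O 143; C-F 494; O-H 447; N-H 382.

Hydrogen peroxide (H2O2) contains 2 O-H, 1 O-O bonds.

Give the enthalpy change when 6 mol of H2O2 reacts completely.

Bonds broken (reactants):
  O-H: 4 × 447 = 1788
  O-O: 2 × 143 = 286
  Σ(broken) = 2074 kJ
Bonds formed (products):
  O-H: 4 × 447 = 1788
  O=O: 1 × 511 = 511
  Σ(formed) = 2299 kJ
ΔH = Σ(broken) − Σ(formed) = 2074 − 2299 = −225 kJ
For 3× the reaction as written: 3 × (−225) = −675 kJ

ΔH = −675 kJ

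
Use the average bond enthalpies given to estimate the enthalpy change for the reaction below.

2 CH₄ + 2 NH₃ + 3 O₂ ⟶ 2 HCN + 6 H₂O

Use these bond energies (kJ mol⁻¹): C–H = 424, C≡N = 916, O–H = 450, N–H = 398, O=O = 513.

ΔH ≈ −761 kJ

Bonds broken (reactants):
  C–H: 8 × 424 = 3392
  N–H: 6 × 398 = 2388
  O=O: 3 × 513 = 1539
  Σ(broken) = 7319 kJ
Bonds formed (products):
  C≡N: 2 × 916 = 1832
  C–H: 2 × 424 = 848
  O–H: 12 × 450 = 5400
  Σ(formed) = 8080 kJ
ΔH = Σ(broken) − Σ(formed) = 7319 − 8080 = −761 kJ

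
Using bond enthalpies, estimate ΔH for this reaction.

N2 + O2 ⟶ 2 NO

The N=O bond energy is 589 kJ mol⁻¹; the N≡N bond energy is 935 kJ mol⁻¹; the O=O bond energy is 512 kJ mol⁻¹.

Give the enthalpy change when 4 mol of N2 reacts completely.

ΔH = +1076 kJ

Bonds broken (reactants):
  N≡N: 1 × 935 = 935
  O=O: 1 × 512 = 512
  Σ(broken) = 1447 kJ
Bonds formed (products):
  N=O: 2 × 589 = 1178
  Σ(formed) = 1178 kJ
ΔH = Σ(broken) − Σ(formed) = 1447 − 1178 = +269 kJ
For 4× the reaction as written: 4 × (+269) = +1076 kJ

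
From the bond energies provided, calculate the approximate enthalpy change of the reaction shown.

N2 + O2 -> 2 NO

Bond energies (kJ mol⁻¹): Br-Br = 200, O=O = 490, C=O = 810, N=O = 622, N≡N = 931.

Bonds broken (reactants):
  N≡N: 1 × 931 = 931
  O=O: 1 × 490 = 490
  Σ(broken) = 1421 kJ
Bonds formed (products):
  N=O: 2 × 622 = 1244
  Σ(formed) = 1244 kJ
ΔH = Σ(broken) − Σ(formed) = 1421 − 1244 = +177 kJ

ΔH ≈ +177 kJ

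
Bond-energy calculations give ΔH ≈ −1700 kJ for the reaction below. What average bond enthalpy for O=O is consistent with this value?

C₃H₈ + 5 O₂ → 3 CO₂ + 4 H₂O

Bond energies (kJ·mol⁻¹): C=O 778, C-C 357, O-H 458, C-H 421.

D(O=O) ≈ 510 kJ/mol

Let D be the O=O bond energy.
Σ(broken) = 2×357 + 8×421 + 5×D = 4082 + 5D
Σ(formed) = 6×778 + 8×458 = 8332
ΔH = Σ(broken) − Σ(formed) = (4082 + 5D) − (8332) = −4250 + 5D
Setting this equal to −1700 kJ gives 5D = 2550, so D = 510 kJ/mol.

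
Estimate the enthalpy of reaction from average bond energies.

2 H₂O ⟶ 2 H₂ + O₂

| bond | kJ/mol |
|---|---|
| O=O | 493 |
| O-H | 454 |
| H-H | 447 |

ΔH ≈ +429 kJ

Bonds broken (reactants):
  O-H: 4 × 454 = 1816
  Σ(broken) = 1816 kJ
Bonds formed (products):
  H-H: 2 × 447 = 894
  O=O: 1 × 493 = 493
  Σ(formed) = 1387 kJ
ΔH = Σ(broken) − Σ(formed) = 1816 − 1387 = +429 kJ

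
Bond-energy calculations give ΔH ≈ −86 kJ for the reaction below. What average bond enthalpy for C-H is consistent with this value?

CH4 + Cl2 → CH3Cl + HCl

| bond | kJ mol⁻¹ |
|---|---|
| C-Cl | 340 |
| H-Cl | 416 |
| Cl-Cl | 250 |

D(C-H) ≈ 420 kJ/mol

Let D be the C-H bond energy.
Σ(broken) = 4×D + 1×250 = 250 + 4D
Σ(formed) = 1×340 + 3×D + 1×416 = 756 + 3D
ΔH = Σ(broken) − Σ(formed) = (250 + 4D) − (756 + 3D) = −506 + D
Setting this equal to −86 kJ gives D = 420 kJ/mol.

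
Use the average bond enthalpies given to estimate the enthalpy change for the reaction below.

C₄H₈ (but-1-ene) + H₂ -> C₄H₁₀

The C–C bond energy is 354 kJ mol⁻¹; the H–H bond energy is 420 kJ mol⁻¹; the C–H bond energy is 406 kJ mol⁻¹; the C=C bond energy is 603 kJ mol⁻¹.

Bonds broken (reactants):
  C–C: 2 × 354 = 708
  C–H: 8 × 406 = 3248
  C=C: 1 × 603 = 603
  H–H: 1 × 420 = 420
  Σ(broken) = 4979 kJ
Bonds formed (products):
  C–C: 3 × 354 = 1062
  C–H: 10 × 406 = 4060
  Σ(formed) = 5122 kJ
ΔH = Σ(broken) − Σ(formed) = 4979 − 5122 = −143 kJ

ΔH ≈ −143 kJ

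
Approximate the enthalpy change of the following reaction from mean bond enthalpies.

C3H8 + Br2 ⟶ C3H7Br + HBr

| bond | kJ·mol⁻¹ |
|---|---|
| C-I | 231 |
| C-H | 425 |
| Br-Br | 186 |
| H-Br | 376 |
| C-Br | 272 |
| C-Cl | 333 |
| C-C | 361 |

Bonds broken (reactants):
  Br-Br: 1 × 186 = 186
  C-C: 2 × 361 = 722
  C-H: 8 × 425 = 3400
  Σ(broken) = 4308 kJ
Bonds formed (products):
  C-Br: 1 × 272 = 272
  C-C: 2 × 361 = 722
  C-H: 7 × 425 = 2975
  H-Br: 1 × 376 = 376
  Σ(formed) = 4345 kJ
ΔH = Σ(broken) − Σ(formed) = 4308 − 4345 = −37 kJ

ΔH ≈ −37 kJ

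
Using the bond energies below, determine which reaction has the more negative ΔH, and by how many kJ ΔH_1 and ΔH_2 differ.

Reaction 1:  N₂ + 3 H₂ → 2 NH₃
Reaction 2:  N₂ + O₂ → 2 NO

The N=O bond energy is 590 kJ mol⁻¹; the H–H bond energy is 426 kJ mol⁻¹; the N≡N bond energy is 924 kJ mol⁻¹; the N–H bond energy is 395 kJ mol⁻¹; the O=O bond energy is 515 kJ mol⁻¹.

Reaction 1:
  Bonds broken (reactants):
    H–H: 3 × 426 = 1278
    N≡N: 1 × 924 = 924
    Σ(broken) = 2202 kJ
  Bonds formed (products):
    N–H: 6 × 395 = 2370
    Σ(formed) = 2370 kJ
  ΔH_1 = 2202 − 2370 = −168 kJ
Reaction 2:
  Bonds broken (reactants):
    N≡N: 1 × 924 = 924
    O=O: 1 × 515 = 515
    Σ(broken) = 1439 kJ
  Bonds formed (products):
    N=O: 2 × 590 = 1180
    Σ(formed) = 1180 kJ
  ΔH_2 = 1439 − 1180 = +259 kJ
ΔH_1 − ΔH_2 = −427 kJ, so reaction 1 has the more negative ΔH; |ΔH_1 − ΔH_2| = 427 kJ.

Reaction 1, by 427 kJ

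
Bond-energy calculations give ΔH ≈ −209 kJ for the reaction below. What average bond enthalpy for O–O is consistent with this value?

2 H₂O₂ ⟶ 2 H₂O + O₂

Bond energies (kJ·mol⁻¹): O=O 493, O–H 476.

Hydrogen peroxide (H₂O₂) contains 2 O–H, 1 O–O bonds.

Let D be the O–O bond energy.
Σ(broken) = 4×476 + 2×D = 1904 + 2D
Σ(formed) = 4×476 + 1×493 = 2397
ΔH = Σ(broken) − Σ(formed) = (1904 + 2D) − (2397) = −493 + 2D
Setting this equal to −209 kJ gives 2D = 284, so D = 142 kJ/mol.

D(O–O) ≈ 142 kJ/mol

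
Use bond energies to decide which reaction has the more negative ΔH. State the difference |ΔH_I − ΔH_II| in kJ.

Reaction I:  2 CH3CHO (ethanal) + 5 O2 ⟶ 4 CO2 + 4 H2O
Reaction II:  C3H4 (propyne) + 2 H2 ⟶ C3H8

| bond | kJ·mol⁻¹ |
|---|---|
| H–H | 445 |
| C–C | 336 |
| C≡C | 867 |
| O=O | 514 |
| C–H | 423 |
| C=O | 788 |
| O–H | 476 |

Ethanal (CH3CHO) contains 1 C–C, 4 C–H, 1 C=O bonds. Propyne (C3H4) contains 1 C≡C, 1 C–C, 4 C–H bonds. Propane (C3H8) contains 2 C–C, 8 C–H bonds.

Reaction I:
  Bonds broken (reactants):
    C–C: 2 × 336 = 672
    C–H: 8 × 423 = 3384
    C=O: 2 × 788 = 1576
    O=O: 5 × 514 = 2570
    Σ(broken) = 8202 kJ
  Bonds formed (products):
    C=O: 8 × 788 = 6304
    O–H: 8 × 476 = 3808
    Σ(formed) = 10112 kJ
  ΔH_I = 8202 − 10112 = −1910 kJ
Reaction II:
  Bonds broken (reactants):
    C≡C: 1 × 867 = 867
    C–C: 1 × 336 = 336
    C–H: 4 × 423 = 1692
    H–H: 2 × 445 = 890
    Σ(broken) = 3785 kJ
  Bonds formed (products):
    C–C: 2 × 336 = 672
    C–H: 8 × 423 = 3384
    Σ(formed) = 4056 kJ
  ΔH_II = 3785 − 4056 = −271 kJ
ΔH_I − ΔH_II = −1639 kJ, so reaction I has the more negative ΔH; |ΔH_I − ΔH_II| = 1639 kJ.

Reaction I, by 1639 kJ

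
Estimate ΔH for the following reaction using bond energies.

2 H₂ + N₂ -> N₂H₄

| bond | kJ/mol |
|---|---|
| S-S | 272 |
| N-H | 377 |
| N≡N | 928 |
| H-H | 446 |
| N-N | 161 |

ΔH ≈ +151 kJ

Bonds broken (reactants):
  H-H: 2 × 446 = 892
  N≡N: 1 × 928 = 928
  Σ(broken) = 1820 kJ
Bonds formed (products):
  N-H: 4 × 377 = 1508
  N-N: 1 × 161 = 161
  Σ(formed) = 1669 kJ
ΔH = Σ(broken) − Σ(formed) = 1820 − 1669 = +151 kJ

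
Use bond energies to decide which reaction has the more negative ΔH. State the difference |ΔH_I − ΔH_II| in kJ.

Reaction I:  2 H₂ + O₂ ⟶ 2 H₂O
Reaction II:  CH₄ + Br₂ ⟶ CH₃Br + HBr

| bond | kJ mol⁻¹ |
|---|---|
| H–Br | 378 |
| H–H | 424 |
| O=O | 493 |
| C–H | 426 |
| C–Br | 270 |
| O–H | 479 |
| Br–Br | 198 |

Reaction I:
  Bonds broken (reactants):
    H–H: 2 × 424 = 848
    O=O: 1 × 493 = 493
    Σ(broken) = 1341 kJ
  Bonds formed (products):
    O–H: 4 × 479 = 1916
    Σ(formed) = 1916 kJ
  ΔH_I = 1341 − 1916 = −575 kJ
Reaction II:
  Bonds broken (reactants):
    Br–Br: 1 × 198 = 198
    C–H: 4 × 426 = 1704
    Σ(broken) = 1902 kJ
  Bonds formed (products):
    C–Br: 1 × 270 = 270
    C–H: 3 × 426 = 1278
    H–Br: 1 × 378 = 378
    Σ(formed) = 1926 kJ
  ΔH_II = 1902 − 1926 = −24 kJ
ΔH_I − ΔH_II = −551 kJ, so reaction I has the more negative ΔH; |ΔH_I − ΔH_II| = 551 kJ.

Reaction I, by 551 kJ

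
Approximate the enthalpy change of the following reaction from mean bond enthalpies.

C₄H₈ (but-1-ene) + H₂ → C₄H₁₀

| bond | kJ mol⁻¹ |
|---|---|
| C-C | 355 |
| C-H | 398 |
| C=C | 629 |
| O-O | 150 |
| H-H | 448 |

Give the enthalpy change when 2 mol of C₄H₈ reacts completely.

ΔH = −148 kJ

Bonds broken (reactants):
  C-C: 2 × 355 = 710
  C-H: 8 × 398 = 3184
  C=C: 1 × 629 = 629
  H-H: 1 × 448 = 448
  Σ(broken) = 4971 kJ
Bonds formed (products):
  C-C: 3 × 355 = 1065
  C-H: 10 × 398 = 3980
  Σ(formed) = 5045 kJ
ΔH = Σ(broken) − Σ(formed) = 4971 − 5045 = −74 kJ
For 2× the reaction as written: 2 × (−74) = −148 kJ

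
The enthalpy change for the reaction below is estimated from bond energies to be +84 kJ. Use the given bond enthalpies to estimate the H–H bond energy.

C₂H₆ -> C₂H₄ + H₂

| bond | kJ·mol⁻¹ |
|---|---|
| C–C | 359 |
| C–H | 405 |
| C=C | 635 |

D(H–H) ≈ 450 kJ/mol

Let D be the H–H bond energy.
Σ(broken) = 1×359 + 6×405 = 2789
Σ(formed) = 4×405 + 1×635 + 1×D = 2255 + D
ΔH = Σ(broken) − Σ(formed) = (2789) − (2255 + D) = +534 − D
Setting this equal to +84 kJ gives D = 450 kJ/mol.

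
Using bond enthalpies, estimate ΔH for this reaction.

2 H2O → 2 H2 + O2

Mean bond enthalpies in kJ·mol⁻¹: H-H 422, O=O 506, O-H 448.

Bonds broken (reactants):
  O-H: 4 × 448 = 1792
  Σ(broken) = 1792 kJ
Bonds formed (products):
  H-H: 2 × 422 = 844
  O=O: 1 × 506 = 506
  Σ(formed) = 1350 kJ
ΔH = Σ(broken) − Σ(formed) = 1792 − 1350 = +442 kJ

ΔH ≈ +442 kJ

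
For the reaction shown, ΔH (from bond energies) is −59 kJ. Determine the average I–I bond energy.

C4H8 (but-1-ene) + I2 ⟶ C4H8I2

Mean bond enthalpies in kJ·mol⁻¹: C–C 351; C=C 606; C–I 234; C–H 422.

Let D be the I–I bond energy.
Σ(broken) = 2×351 + 8×422 + 1×606 + 1×D = 4684 + D
Σ(formed) = 3×351 + 8×422 + 2×234 = 4897
ΔH = Σ(broken) − Σ(formed) = (4684 + D) − (4897) = −213 + D
Setting this equal to −59 kJ gives D = 154 kJ/mol.

D(I–I) ≈ 154 kJ/mol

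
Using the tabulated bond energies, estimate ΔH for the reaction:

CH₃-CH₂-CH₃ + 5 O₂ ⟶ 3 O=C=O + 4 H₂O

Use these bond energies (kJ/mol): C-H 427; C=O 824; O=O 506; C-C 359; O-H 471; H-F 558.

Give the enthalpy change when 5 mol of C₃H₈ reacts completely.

ΔH = −10240 kJ

Bonds broken (reactants):
  C-C: 2 × 359 = 718
  C-H: 8 × 427 = 3416
  O=O: 5 × 506 = 2530
  Σ(broken) = 6664 kJ
Bonds formed (products):
  C=O: 6 × 824 = 4944
  O-H: 8 × 471 = 3768
  Σ(formed) = 8712 kJ
ΔH = Σ(broken) − Σ(formed) = 6664 − 8712 = −2048 kJ
For 5× the reaction as written: 5 × (−2048) = −10240 kJ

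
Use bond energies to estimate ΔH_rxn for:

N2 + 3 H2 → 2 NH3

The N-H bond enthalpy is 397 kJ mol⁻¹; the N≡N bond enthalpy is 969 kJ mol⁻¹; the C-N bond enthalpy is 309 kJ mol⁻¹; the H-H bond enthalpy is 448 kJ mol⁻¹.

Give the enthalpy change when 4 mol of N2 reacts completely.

ΔH = −276 kJ

Bonds broken (reactants):
  H-H: 3 × 448 = 1344
  N≡N: 1 × 969 = 969
  Σ(broken) = 2313 kJ
Bonds formed (products):
  N-H: 6 × 397 = 2382
  Σ(formed) = 2382 kJ
ΔH = Σ(broken) − Σ(formed) = 2313 − 2382 = −69 kJ
For 4× the reaction as written: 4 × (−69) = −276 kJ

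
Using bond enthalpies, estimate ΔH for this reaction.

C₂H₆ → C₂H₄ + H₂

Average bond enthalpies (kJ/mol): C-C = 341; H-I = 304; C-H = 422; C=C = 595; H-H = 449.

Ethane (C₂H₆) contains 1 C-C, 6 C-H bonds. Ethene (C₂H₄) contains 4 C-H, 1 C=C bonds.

ΔH ≈ +141 kJ

Bonds broken (reactants):
  C-C: 1 × 341 = 341
  C-H: 6 × 422 = 2532
  Σ(broken) = 2873 kJ
Bonds formed (products):
  C-H: 4 × 422 = 1688
  C=C: 1 × 595 = 595
  H-H: 1 × 449 = 449
  Σ(formed) = 2732 kJ
ΔH = Σ(broken) − Σ(formed) = 2873 − 2732 = +141 kJ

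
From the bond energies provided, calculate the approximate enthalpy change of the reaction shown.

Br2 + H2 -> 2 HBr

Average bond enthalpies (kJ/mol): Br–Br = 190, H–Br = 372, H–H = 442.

Bonds broken (reactants):
  Br–Br: 1 × 190 = 190
  H–H: 1 × 442 = 442
  Σ(broken) = 632 kJ
Bonds formed (products):
  H–Br: 2 × 372 = 744
  Σ(formed) = 744 kJ
ΔH = Σ(broken) − Σ(formed) = 632 − 744 = −112 kJ

ΔH ≈ −112 kJ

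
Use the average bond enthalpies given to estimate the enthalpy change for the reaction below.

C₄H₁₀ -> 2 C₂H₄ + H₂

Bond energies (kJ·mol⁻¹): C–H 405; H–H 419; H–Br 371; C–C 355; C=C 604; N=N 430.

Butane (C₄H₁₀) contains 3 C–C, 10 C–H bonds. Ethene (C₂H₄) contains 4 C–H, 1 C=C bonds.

Bonds broken (reactants):
  C–C: 3 × 355 = 1065
  C–H: 10 × 405 = 4050
  Σ(broken) = 5115 kJ
Bonds formed (products):
  C–H: 8 × 405 = 3240
  C=C: 2 × 604 = 1208
  H–H: 1 × 419 = 419
  Σ(formed) = 4867 kJ
ΔH = Σ(broken) − Σ(formed) = 5115 − 4867 = +248 kJ

ΔH ≈ +248 kJ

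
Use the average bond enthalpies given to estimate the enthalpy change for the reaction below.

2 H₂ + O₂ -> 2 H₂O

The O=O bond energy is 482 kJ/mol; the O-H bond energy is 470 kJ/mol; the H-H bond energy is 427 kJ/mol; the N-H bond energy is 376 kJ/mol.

Bonds broken (reactants):
  H-H: 2 × 427 = 854
  O=O: 1 × 482 = 482
  Σ(broken) = 1336 kJ
Bonds formed (products):
  O-H: 4 × 470 = 1880
  Σ(formed) = 1880 kJ
ΔH = Σ(broken) − Σ(formed) = 1336 − 1880 = −544 kJ

ΔH ≈ −544 kJ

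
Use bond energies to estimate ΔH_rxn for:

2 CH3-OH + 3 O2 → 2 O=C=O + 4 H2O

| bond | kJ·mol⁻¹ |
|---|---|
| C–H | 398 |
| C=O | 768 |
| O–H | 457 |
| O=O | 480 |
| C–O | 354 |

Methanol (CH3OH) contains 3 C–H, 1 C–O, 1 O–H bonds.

ΔH ≈ −1278 kJ

Bonds broken (reactants):
  C–H: 6 × 398 = 2388
  C–O: 2 × 354 = 708
  O–H: 2 × 457 = 914
  O=O: 3 × 480 = 1440
  Σ(broken) = 5450 kJ
Bonds formed (products):
  C=O: 4 × 768 = 3072
  O–H: 8 × 457 = 3656
  Σ(formed) = 6728 kJ
ΔH = Σ(broken) − Σ(formed) = 5450 − 6728 = −1278 kJ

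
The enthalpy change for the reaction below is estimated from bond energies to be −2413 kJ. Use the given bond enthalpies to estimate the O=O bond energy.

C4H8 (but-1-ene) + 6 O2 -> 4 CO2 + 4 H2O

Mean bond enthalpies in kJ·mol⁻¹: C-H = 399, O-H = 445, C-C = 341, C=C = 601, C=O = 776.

D(O=O) ≈ 480 kJ/mol

Let D be the O=O bond energy.
Σ(broken) = 2×341 + 8×399 + 1×601 + 6×D = 4475 + 6D
Σ(formed) = 8×776 + 8×445 = 9768
ΔH = Σ(broken) − Σ(formed) = (4475 + 6D) − (9768) = −5293 + 6D
Setting this equal to −2413 kJ gives 6D = 2880, so D = 480 kJ/mol.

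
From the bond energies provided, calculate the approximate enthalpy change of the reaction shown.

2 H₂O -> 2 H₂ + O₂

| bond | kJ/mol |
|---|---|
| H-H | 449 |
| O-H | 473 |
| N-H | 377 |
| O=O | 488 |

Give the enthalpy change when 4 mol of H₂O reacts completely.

Bonds broken (reactants):
  O-H: 4 × 473 = 1892
  Σ(broken) = 1892 kJ
Bonds formed (products):
  H-H: 2 × 449 = 898
  O=O: 1 × 488 = 488
  Σ(formed) = 1386 kJ
ΔH = Σ(broken) − Σ(formed) = 1892 − 1386 = +506 kJ
For 2× the reaction as written: 2 × (+506) = +1012 kJ

ΔH = +1012 kJ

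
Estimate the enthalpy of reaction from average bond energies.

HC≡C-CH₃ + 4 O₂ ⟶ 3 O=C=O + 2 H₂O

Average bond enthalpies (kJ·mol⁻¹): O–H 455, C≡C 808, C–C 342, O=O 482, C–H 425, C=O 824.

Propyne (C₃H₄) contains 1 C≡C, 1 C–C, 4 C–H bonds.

Bonds broken (reactants):
  C≡C: 1 × 808 = 808
  C–C: 1 × 342 = 342
  C–H: 4 × 425 = 1700
  O=O: 4 × 482 = 1928
  Σ(broken) = 4778 kJ
Bonds formed (products):
  C=O: 6 × 824 = 4944
  O–H: 4 × 455 = 1820
  Σ(formed) = 6764 kJ
ΔH = Σ(broken) − Σ(formed) = 4778 − 6764 = −1986 kJ

ΔH ≈ −1986 kJ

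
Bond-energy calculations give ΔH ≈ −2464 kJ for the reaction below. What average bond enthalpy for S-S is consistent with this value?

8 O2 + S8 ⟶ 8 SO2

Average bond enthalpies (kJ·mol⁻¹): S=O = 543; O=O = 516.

Let D be the S-S bond energy.
Σ(broken) = 8×516 + 8×D = 4128 + 8D
Σ(formed) = 16×543 = 8688
ΔH = Σ(broken) − Σ(formed) = (4128 + 8D) − (8688) = −4560 + 8D
Setting this equal to −2464 kJ gives 8D = 2096, so D = 262 kJ/mol.

D(S-S) ≈ 262 kJ/mol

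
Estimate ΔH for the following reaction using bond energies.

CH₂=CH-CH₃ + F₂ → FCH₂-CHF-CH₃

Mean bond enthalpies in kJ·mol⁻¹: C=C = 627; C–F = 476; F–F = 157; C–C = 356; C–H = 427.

ΔH ≈ −524 kJ

Bonds broken (reactants):
  C–C: 1 × 356 = 356
  C–H: 6 × 427 = 2562
  C=C: 1 × 627 = 627
  F–F: 1 × 157 = 157
  Σ(broken) = 3702 kJ
Bonds formed (products):
  C–C: 2 × 356 = 712
  C–F: 2 × 476 = 952
  C–H: 6 × 427 = 2562
  Σ(formed) = 4226 kJ
ΔH = Σ(broken) − Σ(formed) = 3702 − 4226 = −524 kJ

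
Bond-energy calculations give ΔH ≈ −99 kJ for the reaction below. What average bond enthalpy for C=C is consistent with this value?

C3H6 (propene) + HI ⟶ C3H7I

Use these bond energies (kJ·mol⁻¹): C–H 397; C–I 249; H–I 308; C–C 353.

Let D be the C=C bond energy.
Σ(broken) = 1×353 + 6×397 + 1×D + 1×308 = 3043 + D
Σ(formed) = 2×353 + 7×397 + 1×249 = 3734
ΔH = Σ(broken) − Σ(formed) = (3043 + D) − (3734) = −691 + D
Setting this equal to −99 kJ gives D = 592 kJ/mol.

D(C=C) ≈ 592 kJ/mol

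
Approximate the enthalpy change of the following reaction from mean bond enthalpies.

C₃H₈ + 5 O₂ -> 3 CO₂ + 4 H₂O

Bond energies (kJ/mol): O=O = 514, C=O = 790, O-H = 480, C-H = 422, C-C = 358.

ΔH ≈ −1918 kJ

Bonds broken (reactants):
  C-C: 2 × 358 = 716
  C-H: 8 × 422 = 3376
  O=O: 5 × 514 = 2570
  Σ(broken) = 6662 kJ
Bonds formed (products):
  C=O: 6 × 790 = 4740
  O-H: 8 × 480 = 3840
  Σ(formed) = 8580 kJ
ΔH = Σ(broken) − Σ(formed) = 6662 − 8580 = −1918 kJ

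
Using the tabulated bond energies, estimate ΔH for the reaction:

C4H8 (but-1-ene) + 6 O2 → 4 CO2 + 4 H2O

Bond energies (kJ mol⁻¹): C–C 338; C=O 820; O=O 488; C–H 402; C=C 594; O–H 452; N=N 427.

ΔH ≈ −2762 kJ

Bonds broken (reactants):
  C–C: 2 × 338 = 676
  C–H: 8 × 402 = 3216
  C=C: 1 × 594 = 594
  O=O: 6 × 488 = 2928
  Σ(broken) = 7414 kJ
Bonds formed (products):
  C=O: 8 × 820 = 6560
  O–H: 8 × 452 = 3616
  Σ(formed) = 10176 kJ
ΔH = Σ(broken) − Σ(formed) = 7414 − 10176 = −2762 kJ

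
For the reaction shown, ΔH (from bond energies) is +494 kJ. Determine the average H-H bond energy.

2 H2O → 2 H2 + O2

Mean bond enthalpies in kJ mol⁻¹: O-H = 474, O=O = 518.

D(H-H) ≈ 442 kJ/mol

Let D be the H-H bond energy.
Σ(broken) = 4×474 = 1896
Σ(formed) = 2×D + 1×518 = 518 + 2D
ΔH = Σ(broken) − Σ(formed) = (1896) − (518 + 2D) = +1378 − 2D
Setting this equal to +494 kJ gives 2D = 884, so D = 442 kJ/mol.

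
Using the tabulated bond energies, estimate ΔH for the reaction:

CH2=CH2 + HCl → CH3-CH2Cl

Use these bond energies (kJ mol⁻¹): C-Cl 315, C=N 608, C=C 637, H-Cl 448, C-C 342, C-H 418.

ΔH ≈ +10 kJ

Bonds broken (reactants):
  C-H: 4 × 418 = 1672
  C=C: 1 × 637 = 637
  H-Cl: 1 × 448 = 448
  Σ(broken) = 2757 kJ
Bonds formed (products):
  C-C: 1 × 342 = 342
  C-Cl: 1 × 315 = 315
  C-H: 5 × 418 = 2090
  Σ(formed) = 2747 kJ
ΔH = Σ(broken) − Σ(formed) = 2757 − 2747 = +10 kJ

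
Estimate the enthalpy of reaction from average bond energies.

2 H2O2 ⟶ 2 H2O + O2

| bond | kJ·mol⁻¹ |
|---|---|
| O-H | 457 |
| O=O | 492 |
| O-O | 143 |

ΔH ≈ −206 kJ

Bonds broken (reactants):
  O-H: 4 × 457 = 1828
  O-O: 2 × 143 = 286
  Σ(broken) = 2114 kJ
Bonds formed (products):
  O-H: 4 × 457 = 1828
  O=O: 1 × 492 = 492
  Σ(formed) = 2320 kJ
ΔH = Σ(broken) − Σ(formed) = 2114 − 2320 = −206 kJ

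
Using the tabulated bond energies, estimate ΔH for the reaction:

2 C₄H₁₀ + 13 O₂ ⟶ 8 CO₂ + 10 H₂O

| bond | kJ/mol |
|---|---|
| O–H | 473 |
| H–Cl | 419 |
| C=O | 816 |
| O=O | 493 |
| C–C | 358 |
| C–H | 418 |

Bonds broken (reactants):
  C–C: 6 × 358 = 2148
  C–H: 20 × 418 = 8360
  O=O: 13 × 493 = 6409
  Σ(broken) = 16917 kJ
Bonds formed (products):
  C=O: 16 × 816 = 13056
  O–H: 20 × 473 = 9460
  Σ(formed) = 22516 kJ
ΔH = Σ(broken) − Σ(formed) = 16917 − 22516 = −5599 kJ

ΔH ≈ −5599 kJ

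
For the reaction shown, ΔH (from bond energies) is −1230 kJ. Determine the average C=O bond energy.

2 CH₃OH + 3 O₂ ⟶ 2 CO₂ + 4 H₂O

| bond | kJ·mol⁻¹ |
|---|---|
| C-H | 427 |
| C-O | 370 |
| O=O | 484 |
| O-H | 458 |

Let D be the C=O bond energy.
Σ(broken) = 6×427 + 2×370 + 2×458 + 3×484 = 5670
Σ(formed) = 4×D + 8×458 = 3664 + 4D
ΔH = Σ(broken) − Σ(formed) = (5670) − (3664 + 4D) = +2006 − 4D
Setting this equal to −1230 kJ gives 4D = 3236, so D = 809 kJ/mol.

D(C=O) ≈ 809 kJ/mol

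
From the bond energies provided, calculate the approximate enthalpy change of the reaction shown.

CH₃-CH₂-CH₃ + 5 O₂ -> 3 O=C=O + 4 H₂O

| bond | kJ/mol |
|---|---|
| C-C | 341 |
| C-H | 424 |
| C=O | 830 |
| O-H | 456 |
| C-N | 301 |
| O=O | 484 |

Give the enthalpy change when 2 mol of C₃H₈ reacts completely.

Bonds broken (reactants):
  C-C: 2 × 341 = 682
  C-H: 8 × 424 = 3392
  O=O: 5 × 484 = 2420
  Σ(broken) = 6494 kJ
Bonds formed (products):
  C=O: 6 × 830 = 4980
  O-H: 8 × 456 = 3648
  Σ(formed) = 8628 kJ
ΔH = Σ(broken) − Σ(formed) = 6494 − 8628 = −2134 kJ
For 2× the reaction as written: 2 × (−2134) = −4268 kJ

ΔH = −4268 kJ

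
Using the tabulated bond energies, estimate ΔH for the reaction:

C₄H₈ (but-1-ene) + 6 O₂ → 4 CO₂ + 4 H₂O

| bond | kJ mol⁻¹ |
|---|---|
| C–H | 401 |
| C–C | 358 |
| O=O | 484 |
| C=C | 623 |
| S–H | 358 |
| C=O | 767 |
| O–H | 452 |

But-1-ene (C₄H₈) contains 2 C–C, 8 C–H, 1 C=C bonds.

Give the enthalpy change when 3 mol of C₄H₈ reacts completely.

ΔH = −6903 kJ

Bonds broken (reactants):
  C–C: 2 × 358 = 716
  C–H: 8 × 401 = 3208
  C=C: 1 × 623 = 623
  O=O: 6 × 484 = 2904
  Σ(broken) = 7451 kJ
Bonds formed (products):
  C=O: 8 × 767 = 6136
  O–H: 8 × 452 = 3616
  Σ(formed) = 9752 kJ
ΔH = Σ(broken) − Σ(formed) = 7451 − 9752 = −2301 kJ
For 3× the reaction as written: 3 × (−2301) = −6903 kJ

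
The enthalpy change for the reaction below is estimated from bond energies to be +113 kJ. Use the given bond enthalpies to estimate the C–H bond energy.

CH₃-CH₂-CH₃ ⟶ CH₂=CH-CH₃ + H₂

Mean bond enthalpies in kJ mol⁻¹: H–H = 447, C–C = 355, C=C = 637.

D(C–H) ≈ 421 kJ/mol

Let D be the C–H bond energy.
Σ(broken) = 2×355 + 8×D = 710 + 8D
Σ(formed) = 1×355 + 6×D + 1×637 + 1×447 = 1439 + 6D
ΔH = Σ(broken) − Σ(formed) = (710 + 8D) − (1439 + 6D) = −729 + 2D
Setting this equal to +113 kJ gives 2D = 842, so D = 421 kJ/mol.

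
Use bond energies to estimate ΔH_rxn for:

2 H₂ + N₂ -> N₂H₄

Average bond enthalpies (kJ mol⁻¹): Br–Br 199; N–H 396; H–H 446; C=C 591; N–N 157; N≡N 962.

Bonds broken (reactants):
  H–H: 2 × 446 = 892
  N≡N: 1 × 962 = 962
  Σ(broken) = 1854 kJ
Bonds formed (products):
  N–H: 4 × 396 = 1584
  N–N: 1 × 157 = 157
  Σ(formed) = 1741 kJ
ΔH = Σ(broken) − Σ(formed) = 1854 − 1741 = +113 kJ

ΔH ≈ +113 kJ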